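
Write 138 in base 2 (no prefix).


138 = 10001010 in binary

10001010


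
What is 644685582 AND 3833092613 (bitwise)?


0b100110011011010001111100001110 & 0b11100100011110000101101000000101 = 0b100100011010000001101000000100 = 610802180

610802180


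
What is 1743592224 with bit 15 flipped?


1743592224 ^ (1 << 15) = 1743592224 ^ 32768 = 1743624992

1743624992


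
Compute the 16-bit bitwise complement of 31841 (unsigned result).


~0b111110001100001 = 0b1000001110011110 = 33694 (16-bit unsigned)

33694


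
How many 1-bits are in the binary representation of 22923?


0b101100110001011 has 8 set bits

8


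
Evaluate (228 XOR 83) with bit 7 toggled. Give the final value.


Step 1: 228 ^ 83 = 183
Step 2: 183 ^ (1 << 7) = 183 ^ 128 = 55

55


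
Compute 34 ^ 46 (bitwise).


0b100010 ^ 0b101110 = 0b1100 = 12

12


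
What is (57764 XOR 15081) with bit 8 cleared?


Step 1: 57764 ^ 15081 = 56141
Step 2: 56141 & ~(1 << 8) = 55885

55885


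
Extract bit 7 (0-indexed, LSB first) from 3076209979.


0b10110111010110110011110100111011, position 7 = 0

0


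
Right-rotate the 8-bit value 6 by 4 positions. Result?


Rotate 0b110 right by 4 (8-bit) = 0b1100000 = 96

96


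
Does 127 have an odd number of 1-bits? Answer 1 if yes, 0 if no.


0b1111111 has 7 ones => parity 1

1


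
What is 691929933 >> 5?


0b101001001111100000001101001101 >> 5 = 0b1010010011111000000011010 = 21622810

21622810


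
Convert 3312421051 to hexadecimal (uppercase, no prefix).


3312421051 = C56F88BB hex

C56F88BB


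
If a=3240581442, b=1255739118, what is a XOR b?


3240581442 ^ 1255739118 = 2348701612

2348701612


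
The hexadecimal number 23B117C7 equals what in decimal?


23B117C7 hex = 598808519 decimal

598808519


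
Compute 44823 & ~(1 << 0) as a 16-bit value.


44823 & ~(1 << 0) = 44822

44822


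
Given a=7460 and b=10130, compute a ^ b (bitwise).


7460 ^ 10130 = 15030

15030


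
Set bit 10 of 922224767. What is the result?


922224767 | (1 << 10) = 922224767 | 1024 = 922225791

922225791


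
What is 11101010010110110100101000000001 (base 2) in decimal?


11101010010110110100101000000001 in decimal = 3931851265

3931851265


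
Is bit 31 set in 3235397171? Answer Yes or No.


0b11000000110110000011111000110011, bit 31 = 1. Yes

Yes


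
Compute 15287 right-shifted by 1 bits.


0b11101110110111 >> 1 = 0b1110111011011 = 7643

7643


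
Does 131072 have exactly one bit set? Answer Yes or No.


0b100000000000000000. Only one bit set => Yes

Yes


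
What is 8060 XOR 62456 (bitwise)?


0b1111101111100 ^ 0b1111001111111000 = 0b1110110010000100 = 60548

60548


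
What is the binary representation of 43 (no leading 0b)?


43 = 101011 in binary

101011


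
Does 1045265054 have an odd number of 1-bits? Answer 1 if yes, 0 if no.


0b111110010011010111101010011110 has 19 ones => parity 1

1


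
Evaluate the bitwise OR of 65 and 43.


0b1000001 | 0b101011 = 0b1101011 = 107

107


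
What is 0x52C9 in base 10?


52C9 hex = 21193 decimal

21193


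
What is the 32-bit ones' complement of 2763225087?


2763225087 ^ 4294967295 = 1531742208

1531742208


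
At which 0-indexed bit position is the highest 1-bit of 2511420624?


0b10010101101100010011110011010000. Highest set bit at position 31

31


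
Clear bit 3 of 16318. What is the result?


16318 & ~(1 << 3) = 16310

16310


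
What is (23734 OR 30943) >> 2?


Step 1: 23734 | 30943 = 31999
Step 2: 31999 >> 2 = 7999

7999


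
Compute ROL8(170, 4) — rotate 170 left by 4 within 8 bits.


Rotate 0b10101010 left by 4 (8-bit) = 0b10101010 = 170

170


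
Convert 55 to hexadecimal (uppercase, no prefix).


55 = 37 hex

37


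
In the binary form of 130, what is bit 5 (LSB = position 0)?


0b10000010, position 5 = 0

0


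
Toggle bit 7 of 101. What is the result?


101 ^ (1 << 7) = 101 ^ 128 = 229

229


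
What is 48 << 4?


0b110000 << 4 = 0b1100000000 = 768

768


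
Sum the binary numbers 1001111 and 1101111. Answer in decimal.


1001111 + 1101111 = 10111110 = 190

190


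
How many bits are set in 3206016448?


0b10111111000101111110110111000000 has 19 set bits

19


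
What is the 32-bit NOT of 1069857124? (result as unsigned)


~0b111111110001001011100101100100 = 0b11000000001110110100011010011011 = 3225110171 (32-bit unsigned)

3225110171


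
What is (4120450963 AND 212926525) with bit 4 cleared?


Step 1: 4120450963 & 212926525 = 76611601
Step 2: 76611601 & ~(1 << 4) = 76611585

76611585


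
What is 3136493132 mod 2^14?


3136493132 & 16383 = 5708

5708


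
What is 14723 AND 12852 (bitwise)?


0b11100110000011 & 0b11001000110100 = 0b11000000000000 = 12288

12288


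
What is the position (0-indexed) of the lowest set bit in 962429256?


0b111001010111011000000101001000. Lowest set bit at position 3

3


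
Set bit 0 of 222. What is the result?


222 | (1 << 0) = 222 | 1 = 223

223


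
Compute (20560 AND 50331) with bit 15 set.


Step 1: 20560 & 50331 = 16400
Step 2: 16400 | (1 << 15) = 16400 | 32768 = 49168

49168


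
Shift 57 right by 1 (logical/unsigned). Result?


0b111001 >> 1 = 0b11100 = 28

28


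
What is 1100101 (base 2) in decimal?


1100101 in decimal = 101

101


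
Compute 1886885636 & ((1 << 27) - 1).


1886885636 & 134217727 = 7837444

7837444


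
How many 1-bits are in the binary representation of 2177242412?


0b10000001110001100001010100101100 has 12 set bits

12


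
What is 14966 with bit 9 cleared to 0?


14966 & ~(1 << 9) = 14454

14454


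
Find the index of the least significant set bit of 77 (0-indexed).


0b1001101. Lowest set bit at position 0

0


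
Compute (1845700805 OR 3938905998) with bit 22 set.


Step 1: 1845700805 | 3938905998 = 4006080463
Step 2: 4006080463 | (1 << 22) = 4006080463 | 4194304 = 4006080463

4006080463


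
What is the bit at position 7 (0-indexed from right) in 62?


0b111110, position 7 = 0

0


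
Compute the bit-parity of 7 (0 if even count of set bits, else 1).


0b111 has 3 ones => parity 1

1


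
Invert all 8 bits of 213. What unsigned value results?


213 ^ 255 = 42

42


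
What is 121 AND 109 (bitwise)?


0b1111001 & 0b1101101 = 0b1101001 = 105

105


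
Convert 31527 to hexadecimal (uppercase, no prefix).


31527 = 7B27 hex

7B27


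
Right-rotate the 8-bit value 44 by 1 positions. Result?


Rotate 0b101100 right by 1 (8-bit) = 0b10110 = 22

22


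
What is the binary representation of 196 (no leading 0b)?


196 = 11000100 in binary

11000100


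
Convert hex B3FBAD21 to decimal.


B3FBAD21 hex = 3019615521 decimal

3019615521


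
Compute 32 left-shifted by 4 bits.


0b100000 << 4 = 0b1000000000 = 512

512


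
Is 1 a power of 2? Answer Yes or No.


0b1. Only one bit set => Yes

Yes


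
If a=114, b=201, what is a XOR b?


114 ^ 201 = 187

187


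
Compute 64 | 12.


0b1000000 | 0b1100 = 0b1001100 = 76

76


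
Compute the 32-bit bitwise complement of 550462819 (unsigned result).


~0b100000110011110110010101100011 = 0b11011111001100001001101010011100 = 3744504476 (32-bit unsigned)

3744504476


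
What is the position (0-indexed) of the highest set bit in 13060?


0b11001100000100. Highest set bit at position 13

13


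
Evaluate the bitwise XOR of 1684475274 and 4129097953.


0b1100100011001110000110110001010 ^ 0b11110110000111010000100011100001 = 0b10010010011110100000010101101011 = 2457470315

2457470315


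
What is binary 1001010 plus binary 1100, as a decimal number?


1001010 + 1100 = 1010110 = 86

86


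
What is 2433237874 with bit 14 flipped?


2433237874 ^ (1 << 14) = 2433237874 ^ 16384 = 2433221490

2433221490


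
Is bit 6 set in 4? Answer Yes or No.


0b100, bit 6 = 0. No

No


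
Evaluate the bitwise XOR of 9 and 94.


0b1001 ^ 0b1011110 = 0b1010111 = 87

87


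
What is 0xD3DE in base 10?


D3DE hex = 54238 decimal

54238


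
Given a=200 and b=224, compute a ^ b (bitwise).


200 ^ 224 = 40

40


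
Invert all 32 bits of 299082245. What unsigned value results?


299082245 ^ 4294967295 = 3995885050

3995885050


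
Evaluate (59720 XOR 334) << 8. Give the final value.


Step 1: 59720 ^ 334 = 59398
Step 2: 59398 << 8 = 15205888

15205888


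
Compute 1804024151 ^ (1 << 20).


1804024151 ^ (1 << 20) = 1804024151 ^ 1048576 = 1805072727

1805072727


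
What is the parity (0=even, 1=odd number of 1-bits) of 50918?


0b1100011011100110 has 9 ones => parity 1

1


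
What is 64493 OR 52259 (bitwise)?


0b1111101111101101 | 0b1100110000100011 = 0b1111111111101111 = 65519

65519


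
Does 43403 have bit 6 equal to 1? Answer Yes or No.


0b1010100110001011, bit 6 = 0. No

No


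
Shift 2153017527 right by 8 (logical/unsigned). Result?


0b10000000010101000111000010110111 >> 8 = 0b100000000101010001110000 = 8410224

8410224


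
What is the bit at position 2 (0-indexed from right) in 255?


0b11111111, position 2 = 1

1


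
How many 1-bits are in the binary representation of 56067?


0b1101101100000011 has 8 set bits

8


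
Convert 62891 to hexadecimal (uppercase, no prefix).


62891 = F5AB hex

F5AB


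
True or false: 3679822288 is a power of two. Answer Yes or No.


0b11011011010101011010000111010000. Multiple bits set => No

No


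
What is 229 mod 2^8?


229 & 255 = 229

229


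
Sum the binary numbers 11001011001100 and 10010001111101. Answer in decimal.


11001011001100 + 10010001111101 = 101011101001001 = 22345

22345


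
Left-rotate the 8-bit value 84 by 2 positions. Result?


Rotate 0b1010100 left by 2 (8-bit) = 0b1010001 = 81

81


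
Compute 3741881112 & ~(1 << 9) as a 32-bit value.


3741881112 & ~(1 << 9) = 3741880600

3741880600


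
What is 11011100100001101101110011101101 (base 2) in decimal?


11011100100001101101110011101101 in decimal = 3699825901

3699825901


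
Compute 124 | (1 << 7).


124 | (1 << 7) = 124 | 128 = 252

252


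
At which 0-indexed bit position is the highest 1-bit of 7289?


0b1110001111001. Highest set bit at position 12

12


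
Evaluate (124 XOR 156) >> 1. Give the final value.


Step 1: 124 ^ 156 = 224
Step 2: 224 >> 1 = 112

112


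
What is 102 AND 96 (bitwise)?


0b1100110 & 0b1100000 = 0b1100000 = 96

96


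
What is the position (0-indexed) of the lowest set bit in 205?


0b11001101. Lowest set bit at position 0

0


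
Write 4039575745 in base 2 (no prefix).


4039575745 = 11110000110001110000100011000001 in binary

11110000110001110000100011000001


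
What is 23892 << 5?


0b101110101010100 << 5 = 0b10111010101010000000 = 764544

764544


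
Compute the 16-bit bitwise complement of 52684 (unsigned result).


~0b1100110111001100 = 0b11001000110011 = 12851 (16-bit unsigned)

12851


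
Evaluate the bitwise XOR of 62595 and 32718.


0b1111010010000011 ^ 0b111111111001110 = 0b1000101101001101 = 35661

35661


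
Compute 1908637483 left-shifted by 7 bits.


0b1110001110000110111111100101011 << 7 = 0b11100011100001101111111001010110000000 = 244305597824

244305597824


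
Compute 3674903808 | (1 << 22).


3674903808 | (1 << 22) = 3674903808 | 4194304 = 3679098112

3679098112


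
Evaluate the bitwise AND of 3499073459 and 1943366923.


0b11010000100011111001111110110011 & 0b1110011110101010110110100001011 = 0b1010000100001010000110100000011 = 1350896899

1350896899


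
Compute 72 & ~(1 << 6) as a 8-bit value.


72 & ~(1 << 6) = 8

8


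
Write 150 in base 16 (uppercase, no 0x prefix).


150 = 96 hex

96


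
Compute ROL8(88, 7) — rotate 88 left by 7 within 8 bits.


Rotate 0b1011000 left by 7 (8-bit) = 0b101100 = 44

44


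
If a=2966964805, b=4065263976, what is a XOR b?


2966964805 ^ 4065263976 = 1117211437

1117211437


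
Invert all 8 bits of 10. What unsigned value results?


10 ^ 255 = 245

245


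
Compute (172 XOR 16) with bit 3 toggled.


Step 1: 172 ^ 16 = 188
Step 2: 188 ^ (1 << 3) = 188 ^ 8 = 180

180


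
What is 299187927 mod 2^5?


299187927 & 31 = 23

23


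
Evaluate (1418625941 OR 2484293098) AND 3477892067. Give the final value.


Step 1: 1418625941 | 2484293098 = 3567243263
Step 2: 3567243263 & 3477892067 = 3289140195

3289140195


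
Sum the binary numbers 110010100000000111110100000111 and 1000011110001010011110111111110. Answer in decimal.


110010100000000111110100000111 + 1000011110001010011110111111110 = 1110110010001011011101100000101 = 1984281349

1984281349


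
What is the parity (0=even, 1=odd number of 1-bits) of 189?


0b10111101 has 6 ones => parity 0

0


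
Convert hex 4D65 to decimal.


4D65 hex = 19813 decimal

19813


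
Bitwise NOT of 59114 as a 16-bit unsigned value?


~0b1110011011101010 = 0b1100100010101 = 6421 (16-bit unsigned)

6421


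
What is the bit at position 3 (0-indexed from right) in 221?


0b11011101, position 3 = 1

1


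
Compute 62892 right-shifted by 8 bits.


0b1111010110101100 >> 8 = 0b11110101 = 245

245


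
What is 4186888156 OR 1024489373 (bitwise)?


0b11111001100011101101011111011100 | 0b111101000100000111011110011101 = 0b11111101100111101111011111011101 = 4255053789

4255053789


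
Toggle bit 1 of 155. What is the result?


155 ^ (1 << 1) = 155 ^ 2 = 153

153


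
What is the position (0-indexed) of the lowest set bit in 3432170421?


0b11001100100100101100001110110101. Lowest set bit at position 0

0


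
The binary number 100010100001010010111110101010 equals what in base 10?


100010100001010010111110101010 in decimal = 579153834

579153834


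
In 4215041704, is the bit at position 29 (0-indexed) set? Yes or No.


0b11111011001111000110111010101000, bit 29 = 1. Yes

Yes


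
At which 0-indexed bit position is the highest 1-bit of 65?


0b1000001. Highest set bit at position 6

6


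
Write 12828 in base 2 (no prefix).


12828 = 11001000011100 in binary

11001000011100


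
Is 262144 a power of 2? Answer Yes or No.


0b1000000000000000000. Only one bit set => Yes

Yes


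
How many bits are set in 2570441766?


0b10011001001101011101010000100110 has 15 set bits

15


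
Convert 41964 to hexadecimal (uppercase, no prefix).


41964 = A3EC hex

A3EC


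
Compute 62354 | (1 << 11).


62354 | (1 << 11) = 62354 | 2048 = 64402

64402


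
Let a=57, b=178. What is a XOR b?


57 ^ 178 = 139

139


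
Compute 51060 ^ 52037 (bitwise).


0b1100011101110100 ^ 0b1100101101000101 = 0b110000110001 = 3121

3121


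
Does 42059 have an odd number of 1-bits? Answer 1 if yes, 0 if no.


0b1010010001001011 has 7 ones => parity 1

1


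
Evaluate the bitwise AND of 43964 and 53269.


0b1010101110111100 & 0b1101000000010101 = 0b1000000000010100 = 32788

32788


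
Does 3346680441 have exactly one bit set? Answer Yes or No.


0b11000111011110100100101001111001. Multiple bits set => No

No


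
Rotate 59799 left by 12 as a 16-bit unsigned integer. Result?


Rotate 0b1110100110010111 left by 12 (16-bit) = 0b111111010011001 = 32409

32409


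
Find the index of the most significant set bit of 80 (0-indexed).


0b1010000. Highest set bit at position 6

6


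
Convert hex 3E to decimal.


3E hex = 62 decimal

62


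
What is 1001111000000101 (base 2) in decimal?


1001111000000101 in decimal = 40453

40453


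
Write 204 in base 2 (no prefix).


204 = 11001100 in binary

11001100


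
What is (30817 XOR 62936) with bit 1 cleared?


Step 1: 30817 ^ 62936 = 36281
Step 2: 36281 & ~(1 << 1) = 36281

36281


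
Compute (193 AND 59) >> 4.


Step 1: 193 & 59 = 1
Step 2: 1 >> 4 = 0

0


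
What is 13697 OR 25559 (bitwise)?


0b11010110000001 | 0b110001111010111 = 0b111011111010111 = 30679

30679


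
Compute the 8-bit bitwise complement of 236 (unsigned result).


~0b11101100 = 0b10011 = 19 (8-bit unsigned)

19


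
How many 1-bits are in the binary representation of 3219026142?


0b10111111110111100111000011011110 has 22 set bits

22


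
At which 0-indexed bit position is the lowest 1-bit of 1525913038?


0b1011010111100111001010111001110. Lowest set bit at position 1

1


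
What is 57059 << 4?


0b1101111011100011 << 4 = 0b11011110111000110000 = 912944

912944


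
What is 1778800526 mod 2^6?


1778800526 & 63 = 14

14


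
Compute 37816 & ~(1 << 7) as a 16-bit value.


37816 & ~(1 << 7) = 37688

37688


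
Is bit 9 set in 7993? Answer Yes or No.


0b1111100111001, bit 9 = 1. Yes

Yes


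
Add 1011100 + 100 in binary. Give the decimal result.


1011100 + 100 = 1100000 = 96

96


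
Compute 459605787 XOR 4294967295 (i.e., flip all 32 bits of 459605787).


459605787 ^ 4294967295 = 3835361508

3835361508


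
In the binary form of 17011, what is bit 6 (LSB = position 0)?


0b100001001110011, position 6 = 1

1


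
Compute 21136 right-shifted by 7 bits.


0b101001010010000 >> 7 = 0b10100101 = 165

165


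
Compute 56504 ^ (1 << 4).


56504 ^ (1 << 4) = 56504 ^ 16 = 56488

56488


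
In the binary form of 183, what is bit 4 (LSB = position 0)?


0b10110111, position 4 = 1

1


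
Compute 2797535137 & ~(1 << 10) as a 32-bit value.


2797535137 & ~(1 << 10) = 2797534113

2797534113


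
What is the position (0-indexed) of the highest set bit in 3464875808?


0b11001110100001011100111100100000. Highest set bit at position 31

31


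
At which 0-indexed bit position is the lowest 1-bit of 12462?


0b11000010101110. Lowest set bit at position 1

1


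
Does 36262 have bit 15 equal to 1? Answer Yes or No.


0b1000110110100110, bit 15 = 1. Yes

Yes


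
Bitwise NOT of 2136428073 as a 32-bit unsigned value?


~0b1111111010101110100111000101001 = 0b10000000101010001011000111010110 = 2158539222 (32-bit unsigned)

2158539222


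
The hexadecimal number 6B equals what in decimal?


6B hex = 107 decimal

107


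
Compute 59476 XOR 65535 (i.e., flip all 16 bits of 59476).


59476 ^ 65535 = 6059

6059


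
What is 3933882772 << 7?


0b11101010011110100100100110010100 << 7 = 0b111010100111101001001001100101000000000 = 503536994816

503536994816


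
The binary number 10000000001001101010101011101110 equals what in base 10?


10000000001001101010101011101110 in decimal = 2150017774

2150017774


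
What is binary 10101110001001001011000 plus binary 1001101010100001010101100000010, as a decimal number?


10101110001001001011000 + 1001101010100001010101100000010 = 1001101101001111011110101011010 = 1302838618

1302838618


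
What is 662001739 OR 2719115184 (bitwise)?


0b100111011101010101100001001011 | 0b10100010000100100110011110110000 = 0b10100111011101110111111111111011 = 2809626619

2809626619


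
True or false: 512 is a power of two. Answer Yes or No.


0b1000000000. Only one bit set => Yes

Yes


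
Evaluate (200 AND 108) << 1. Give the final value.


Step 1: 200 & 108 = 72
Step 2: 72 << 1 = 144

144


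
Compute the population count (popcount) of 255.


0b11111111 has 8 set bits

8


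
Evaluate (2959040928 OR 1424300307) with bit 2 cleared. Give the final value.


Step 1: 2959040928 | 1424300307 = 4110383539
Step 2: 4110383539 & ~(1 << 2) = 4110383539

4110383539


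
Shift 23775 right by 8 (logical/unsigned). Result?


0b101110011011111 >> 8 = 0b1011100 = 92

92


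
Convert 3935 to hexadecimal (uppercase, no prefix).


3935 = F5F hex

F5F


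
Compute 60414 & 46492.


0b1110101111111110 & 0b1011010110011100 = 0b1010000110011100 = 41372

41372


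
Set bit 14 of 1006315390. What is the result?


1006315390 | (1 << 14) = 1006315390 | 16384 = 1006331774

1006331774


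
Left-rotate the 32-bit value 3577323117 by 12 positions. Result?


Rotate 0b11010101001110011001111001101101 left by 12 (32-bit) = 0b10011001111001101101110101010011 = 2582043987

2582043987


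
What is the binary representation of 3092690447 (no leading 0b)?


3092690447 = 10111000010101101011011000001111 in binary

10111000010101101011011000001111


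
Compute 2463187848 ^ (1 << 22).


2463187848 ^ (1 << 22) = 2463187848 ^ 4194304 = 2458993544

2458993544


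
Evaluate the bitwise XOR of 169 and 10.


0b10101001 ^ 0b1010 = 0b10100011 = 163

163


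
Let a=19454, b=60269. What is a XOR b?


19454 ^ 60269 = 41107

41107


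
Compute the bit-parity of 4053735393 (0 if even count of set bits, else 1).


0b11110001100111110001011111100001 has 19 ones => parity 1

1


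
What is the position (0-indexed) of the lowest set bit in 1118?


0b10001011110. Lowest set bit at position 1

1


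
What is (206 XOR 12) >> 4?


Step 1: 206 ^ 12 = 194
Step 2: 194 >> 4 = 12

12


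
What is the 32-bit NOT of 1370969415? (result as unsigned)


~0b1010001101101110101010101000111 = 0b10101110010010001010101010111000 = 2923997880 (32-bit unsigned)

2923997880


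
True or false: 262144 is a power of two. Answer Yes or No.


0b1000000000000000000. Only one bit set => Yes

Yes


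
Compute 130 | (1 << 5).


130 | (1 << 5) = 130 | 32 = 162

162


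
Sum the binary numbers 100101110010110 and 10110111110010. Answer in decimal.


100101110010110 + 10110111110010 = 111100110001000 = 31112

31112


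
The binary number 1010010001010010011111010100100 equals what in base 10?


1010010001010010011111010100100 in decimal = 1378434724

1378434724


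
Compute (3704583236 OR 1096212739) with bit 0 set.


Step 1: 3704583236 | 1096212739 = 3722442055
Step 2: 3722442055 | (1 << 0) = 3722442055 | 1 = 3722442055

3722442055


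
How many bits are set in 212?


0b11010100 has 4 set bits

4


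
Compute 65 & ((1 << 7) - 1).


65 & 127 = 65

65


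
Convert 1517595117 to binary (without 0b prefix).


1517595117 = 1011010011101001010100111101101 in binary

1011010011101001010100111101101


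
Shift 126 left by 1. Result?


0b1111110 << 1 = 0b11111100 = 252

252


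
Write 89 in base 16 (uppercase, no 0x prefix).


89 = 59 hex

59


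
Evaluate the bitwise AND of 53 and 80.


0b110101 & 0b1010000 = 0b10000 = 16

16


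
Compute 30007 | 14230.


0b111010100110111 | 0b11011110010110 = 0b111011110110111 = 30647

30647


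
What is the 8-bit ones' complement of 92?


92 ^ 255 = 163

163


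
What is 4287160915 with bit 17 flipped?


4287160915 ^ (1 << 17) = 4287160915 ^ 131072 = 4287291987

4287291987


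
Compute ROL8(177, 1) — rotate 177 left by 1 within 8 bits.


Rotate 0b10110001 left by 1 (8-bit) = 0b1100011 = 99

99


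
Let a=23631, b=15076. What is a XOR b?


23631 ^ 15076 = 26283

26283


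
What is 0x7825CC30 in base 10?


7825CC30 hex = 2015743024 decimal

2015743024


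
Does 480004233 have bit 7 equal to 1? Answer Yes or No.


0b11100100111000100100010001001, bit 7 = 1. Yes

Yes


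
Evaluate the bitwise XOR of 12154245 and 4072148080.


0b101110010111010110000101 ^ 0b11110010101110000000110001110000 = 0b11110010000000010111100111110101 = 4060183029

4060183029


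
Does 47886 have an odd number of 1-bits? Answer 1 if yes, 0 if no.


0b1011101100001110 has 9 ones => parity 1

1


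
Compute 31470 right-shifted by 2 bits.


0b111101011101110 >> 2 = 0b1111010111011 = 7867

7867


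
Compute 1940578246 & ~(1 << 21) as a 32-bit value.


1940578246 & ~(1 << 21) = 1938481094

1938481094


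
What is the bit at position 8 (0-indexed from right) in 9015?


0b10001100110111, position 8 = 1

1


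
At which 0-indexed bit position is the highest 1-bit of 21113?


0b101001001111001. Highest set bit at position 14

14


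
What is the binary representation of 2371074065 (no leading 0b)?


2371074065 = 10001101010100111011100000010001 in binary

10001101010100111011100000010001


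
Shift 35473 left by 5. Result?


0b1000101010010001 << 5 = 0b100010101001000100000 = 1135136

1135136


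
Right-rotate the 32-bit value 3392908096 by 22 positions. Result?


Rotate 0b11001010001110111010101101000000 right by 22 (32-bit) = 0b11101110101011010000001100101000 = 4004315944

4004315944


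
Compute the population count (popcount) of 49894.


0b1100001011100110 has 8 set bits

8


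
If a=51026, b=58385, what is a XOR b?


51026 ^ 58385 = 9027

9027


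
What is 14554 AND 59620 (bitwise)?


0b11100011011010 & 0b1110100011100100 = 0b10100011000000 = 10432

10432


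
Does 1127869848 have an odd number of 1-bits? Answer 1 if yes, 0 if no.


0b1000011001110011110110110011000 has 16 ones => parity 0

0


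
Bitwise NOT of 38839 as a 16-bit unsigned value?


~0b1001011110110111 = 0b110100001001000 = 26696 (16-bit unsigned)

26696


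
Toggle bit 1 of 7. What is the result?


7 ^ (1 << 1) = 7 ^ 2 = 5

5


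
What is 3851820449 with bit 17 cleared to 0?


3851820449 & ~(1 << 17) = 3851689377

3851689377


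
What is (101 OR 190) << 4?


Step 1: 101 | 190 = 255
Step 2: 255 << 4 = 4080

4080


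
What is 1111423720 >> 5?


0b1000010001111101111101011101000 >> 5 = 0b10000100011111011111010111 = 34731991

34731991


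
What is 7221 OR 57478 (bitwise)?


0b1110000110101 | 0b1110000010000110 = 0b1111110010110111 = 64695

64695


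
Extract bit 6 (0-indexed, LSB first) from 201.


0b11001001, position 6 = 1

1


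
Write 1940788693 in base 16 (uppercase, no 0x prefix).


1940788693 = 73AE15D5 hex

73AE15D5


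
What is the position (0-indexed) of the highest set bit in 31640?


0b111101110011000. Highest set bit at position 14

14


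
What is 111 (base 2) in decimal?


111 in decimal = 7

7


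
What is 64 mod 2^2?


64 & 3 = 0

0


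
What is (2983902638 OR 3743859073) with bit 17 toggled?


Step 1: 2983902638 | 3743859073 = 4294901167
Step 2: 4294901167 ^ (1 << 17) = 4294901167 ^ 131072 = 4294770095

4294770095


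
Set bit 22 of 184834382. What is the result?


184834382 | (1 << 22) = 184834382 | 4194304 = 189028686

189028686


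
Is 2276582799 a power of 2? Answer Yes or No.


0b10000111101100011110010110001111. Multiple bits set => No

No


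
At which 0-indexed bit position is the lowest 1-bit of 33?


0b100001. Lowest set bit at position 0

0


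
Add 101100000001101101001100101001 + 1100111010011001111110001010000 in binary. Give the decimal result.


101100000001101101001100101001 + 1100111010011001111110001010000 = 10010011010100111100111101111001 = 2471743353

2471743353


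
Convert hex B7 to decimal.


B7 hex = 183 decimal

183


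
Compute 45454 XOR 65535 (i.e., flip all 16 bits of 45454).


45454 ^ 65535 = 20081

20081


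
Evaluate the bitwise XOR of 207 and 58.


0b11001111 ^ 0b111010 = 0b11110101 = 245

245


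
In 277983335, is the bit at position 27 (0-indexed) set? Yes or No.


0b10000100100011011000001100111, bit 27 = 0. No

No


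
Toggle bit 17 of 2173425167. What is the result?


2173425167 ^ (1 << 17) = 2173425167 ^ 131072 = 2173294095

2173294095


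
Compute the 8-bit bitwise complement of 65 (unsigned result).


~0b1000001 = 0b10111110 = 190 (8-bit unsigned)

190


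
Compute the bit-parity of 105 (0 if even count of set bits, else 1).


0b1101001 has 4 ones => parity 0

0


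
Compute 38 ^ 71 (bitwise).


0b100110 ^ 0b1000111 = 0b1100001 = 97

97


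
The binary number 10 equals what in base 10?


10 in decimal = 2

2


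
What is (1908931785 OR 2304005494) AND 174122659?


Step 1: 1908931785 | 2304005494 = 4191682047
Step 2: 4191682047 & 174122659 = 138470563

138470563


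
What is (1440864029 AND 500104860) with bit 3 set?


Step 1: 1440864029 & 500104860 = 364959260
Step 2: 364959260 | (1 << 3) = 364959260 | 8 = 364959260

364959260


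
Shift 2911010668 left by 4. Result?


0b10101101100000100111111101101100 << 4 = 0b101011011000001001111111011011000000 = 46576170688

46576170688


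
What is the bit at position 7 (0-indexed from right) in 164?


0b10100100, position 7 = 1

1


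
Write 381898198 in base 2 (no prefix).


381898198 = 10110110000110100110111010110 in binary

10110110000110100110111010110


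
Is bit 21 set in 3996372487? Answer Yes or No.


0b11101110001100111100111000000111, bit 21 = 1. Yes

Yes


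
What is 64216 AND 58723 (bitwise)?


0b1111101011011000 & 0b1110010101100011 = 0b1110000001000000 = 57408

57408


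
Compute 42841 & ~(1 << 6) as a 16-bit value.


42841 & ~(1 << 6) = 42777

42777


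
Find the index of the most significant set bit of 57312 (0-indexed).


0b1101111111100000. Highest set bit at position 15

15


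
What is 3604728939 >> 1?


0b11010110110110111100110001101011 >> 1 = 0b1101011011011011110011000110101 = 1802364469

1802364469


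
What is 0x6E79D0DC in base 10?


6E79D0DC hex = 1853477084 decimal

1853477084


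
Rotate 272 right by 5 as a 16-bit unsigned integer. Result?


Rotate 0b100010000 right by 5 (16-bit) = 0b1000000000001000 = 32776

32776


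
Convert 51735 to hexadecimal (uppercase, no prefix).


51735 = CA17 hex

CA17


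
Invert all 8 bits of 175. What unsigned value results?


175 ^ 255 = 80

80


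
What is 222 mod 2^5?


222 & 31 = 30

30


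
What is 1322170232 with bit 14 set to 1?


1322170232 | (1 << 14) = 1322170232 | 16384 = 1322186616

1322186616


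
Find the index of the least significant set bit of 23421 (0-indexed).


0b101101101111101. Lowest set bit at position 0

0


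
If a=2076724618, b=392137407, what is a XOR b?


2076724618 ^ 392137407 = 1821886261

1821886261


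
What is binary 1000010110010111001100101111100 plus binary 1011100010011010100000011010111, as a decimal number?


1000010110010111001100101111100 + 1011100010011010100000011010111 = 10011111000110001101101001010011 = 2669206099

2669206099


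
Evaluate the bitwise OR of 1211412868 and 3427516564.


0b1001000001101001011000110000100 | 0b11001100010010111100000010010100 = 0b11001100011111111111000110010100 = 3430936980

3430936980


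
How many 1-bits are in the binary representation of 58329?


0b1110001111011001 has 10 set bits

10


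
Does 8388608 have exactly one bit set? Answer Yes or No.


0b100000000000000000000000. Only one bit set => Yes

Yes


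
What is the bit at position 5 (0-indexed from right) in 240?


0b11110000, position 5 = 1

1


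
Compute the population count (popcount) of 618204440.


0b100100110110010000110100011000 has 12 set bits

12


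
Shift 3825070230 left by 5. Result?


0b11100011111111011111000010010110 << 5 = 0b1110001111111101111100001001011000000 = 122402247360

122402247360


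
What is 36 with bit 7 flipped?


36 ^ (1 << 7) = 36 ^ 128 = 164

164


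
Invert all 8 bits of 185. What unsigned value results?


185 ^ 255 = 70

70


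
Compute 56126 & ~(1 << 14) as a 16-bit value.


56126 & ~(1 << 14) = 39742

39742


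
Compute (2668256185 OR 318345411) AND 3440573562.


Step 1: 2668256185 | 318345411 = 2684083195
Step 2: 2684083195 & 3440573562 = 2366822522

2366822522


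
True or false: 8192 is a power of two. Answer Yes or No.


0b10000000000000. Only one bit set => Yes

Yes


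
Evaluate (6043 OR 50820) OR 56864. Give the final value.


Step 1: 6043 | 50820 = 55199
Step 2: 55199 | 56864 = 57279

57279


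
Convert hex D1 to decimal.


D1 hex = 209 decimal

209


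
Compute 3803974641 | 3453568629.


0b11100010101111000000101111110001 | 0b11001101110110010100011001110101 = 0b11101111111111010100111111110101 = 4026355701

4026355701


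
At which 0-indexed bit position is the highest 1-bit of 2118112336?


0b1111110001111111101010001010000. Highest set bit at position 30

30


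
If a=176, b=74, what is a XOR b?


176 ^ 74 = 250

250


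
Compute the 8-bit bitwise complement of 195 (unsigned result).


~0b11000011 = 0b111100 = 60 (8-bit unsigned)

60


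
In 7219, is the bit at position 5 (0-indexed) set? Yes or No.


0b1110000110011, bit 5 = 1. Yes

Yes


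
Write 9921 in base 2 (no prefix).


9921 = 10011011000001 in binary

10011011000001


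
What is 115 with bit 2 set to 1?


115 | (1 << 2) = 115 | 4 = 119

119


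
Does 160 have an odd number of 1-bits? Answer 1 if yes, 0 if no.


0b10100000 has 2 ones => parity 0

0


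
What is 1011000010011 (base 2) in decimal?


1011000010011 in decimal = 5651

5651


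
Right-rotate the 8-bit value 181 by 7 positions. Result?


Rotate 0b10110101 right by 7 (8-bit) = 0b1101011 = 107

107


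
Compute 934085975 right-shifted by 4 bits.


0b110111101011010000010101010111 >> 4 = 0b11011110101101000001010101 = 58380373

58380373


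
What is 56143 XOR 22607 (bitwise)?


0b1101101101001111 ^ 0b101100001001111 = 0b1000001100000000 = 33536

33536


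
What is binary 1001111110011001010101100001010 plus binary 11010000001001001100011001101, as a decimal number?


1001111110011001010101100001010 + 11010000001001001100011001101 = 1101001110100010100001111010111 = 1775322071

1775322071


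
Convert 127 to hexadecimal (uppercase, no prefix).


127 = 7F hex

7F


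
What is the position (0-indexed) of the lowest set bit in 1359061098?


0b1010001000000011010000001101010. Lowest set bit at position 1

1


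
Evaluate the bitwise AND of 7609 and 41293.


0b1110110111001 & 0b1010000101001101 = 0b100001001 = 265

265


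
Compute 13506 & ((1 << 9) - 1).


13506 & 511 = 194

194


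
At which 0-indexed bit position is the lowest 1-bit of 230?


0b11100110. Lowest set bit at position 1

1


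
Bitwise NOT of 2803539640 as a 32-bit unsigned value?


~0b10100111000110101001111010111000 = 0b1011000111001010110000101000111 = 1491427655 (32-bit unsigned)

1491427655


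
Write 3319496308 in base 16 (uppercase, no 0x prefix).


3319496308 = C5DB7E74 hex

C5DB7E74


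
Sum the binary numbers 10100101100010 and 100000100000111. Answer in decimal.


10100101100010 + 100000100000111 = 110101001101001 = 27241

27241


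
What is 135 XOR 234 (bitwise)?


0b10000111 ^ 0b11101010 = 0b1101101 = 109

109


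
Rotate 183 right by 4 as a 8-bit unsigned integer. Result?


Rotate 0b10110111 right by 4 (8-bit) = 0b1111011 = 123

123


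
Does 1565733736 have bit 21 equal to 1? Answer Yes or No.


0b1011101010100110011001101101000, bit 21 = 0. No

No


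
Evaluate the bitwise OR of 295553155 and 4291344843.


0b10001100111011100100010000011 | 0b11111111110010001011100111001011 = 0b11111111110111011111100111001011 = 4292737483

4292737483


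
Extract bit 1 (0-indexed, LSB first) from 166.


0b10100110, position 1 = 1

1


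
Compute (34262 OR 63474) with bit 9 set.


Step 1: 34262 | 63474 = 63478
Step 2: 63478 | (1 << 9) = 63478 | 512 = 63478

63478


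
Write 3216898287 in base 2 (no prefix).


3216898287 = 10111111101111011111100011101111 in binary

10111111101111011111100011101111


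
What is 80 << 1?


0b1010000 << 1 = 0b10100000 = 160

160


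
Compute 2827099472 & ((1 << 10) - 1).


2827099472 & 1023 = 336

336


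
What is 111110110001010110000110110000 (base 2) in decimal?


111110110001010110000110110000 in decimal = 1053122992

1053122992


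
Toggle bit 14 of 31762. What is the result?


31762 ^ (1 << 14) = 31762 ^ 16384 = 15378

15378


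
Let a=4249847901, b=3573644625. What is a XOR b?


4249847901 ^ 3573644625 = 676263180

676263180


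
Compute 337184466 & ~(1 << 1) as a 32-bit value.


337184466 & ~(1 << 1) = 337184464

337184464


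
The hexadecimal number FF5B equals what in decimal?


FF5B hex = 65371 decimal

65371


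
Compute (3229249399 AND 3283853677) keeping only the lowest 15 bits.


Step 1: 3229249399 & 3283853677 = 3225035109
Step 2: 3225035109 & 32767 = 8549

8549


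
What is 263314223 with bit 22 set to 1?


263314223 | (1 << 22) = 263314223 | 4194304 = 267508527

267508527


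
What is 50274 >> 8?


0b1100010001100010 >> 8 = 0b11000100 = 196

196


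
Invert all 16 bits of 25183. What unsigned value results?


25183 ^ 65535 = 40352

40352


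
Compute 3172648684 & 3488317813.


0b10111101000110101100011011101100 & 0b11001111111010111000000101110101 = 0b10001101000010101000000001100100 = 2366275684

2366275684


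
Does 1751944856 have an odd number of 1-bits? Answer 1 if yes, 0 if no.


0b1101000011011001000111010011000 has 14 ones => parity 0

0


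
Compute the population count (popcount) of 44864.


0b1010111101000000 has 7 set bits

7


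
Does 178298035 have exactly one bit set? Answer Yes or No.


0b1010101000001001110010110011. Multiple bits set => No

No


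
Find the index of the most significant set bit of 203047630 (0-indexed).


0b1100000110100100001011001110. Highest set bit at position 27

27


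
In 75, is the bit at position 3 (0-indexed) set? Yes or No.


0b1001011, bit 3 = 1. Yes

Yes


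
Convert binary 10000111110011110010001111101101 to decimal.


10000111110011110010001111101101 in decimal = 2278499309

2278499309


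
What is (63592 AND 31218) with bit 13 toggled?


Step 1: 63592 & 31218 = 30816
Step 2: 30816 ^ (1 << 13) = 30816 ^ 8192 = 22624

22624


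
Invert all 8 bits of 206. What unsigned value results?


206 ^ 255 = 49

49


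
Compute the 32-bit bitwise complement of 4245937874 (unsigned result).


~0b11111101000100111101111011010010 = 0b10111011000010000100101101 = 49029421 (32-bit unsigned)

49029421


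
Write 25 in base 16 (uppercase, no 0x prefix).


25 = 19 hex

19


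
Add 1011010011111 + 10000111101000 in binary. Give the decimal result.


1011010011111 + 10000111101000 = 11100010000111 = 14471

14471


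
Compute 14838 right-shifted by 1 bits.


0b11100111110110 >> 1 = 0b1110011111011 = 7419

7419


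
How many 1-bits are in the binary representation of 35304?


0b1000100111101000 has 7 set bits

7


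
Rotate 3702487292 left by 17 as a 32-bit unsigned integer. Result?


Rotate 0b11011100101011110111100011111100 left by 17 (32-bit) = 0b11110001111110011011100101011110 = 4059674974

4059674974


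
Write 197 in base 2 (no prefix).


197 = 11000101 in binary

11000101


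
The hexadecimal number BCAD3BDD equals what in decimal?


BCAD3BDD hex = 3165469661 decimal

3165469661


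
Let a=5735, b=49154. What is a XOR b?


5735 ^ 49154 = 54885

54885


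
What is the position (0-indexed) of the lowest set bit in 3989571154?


0b11101101110011000000011001010010. Lowest set bit at position 1

1
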